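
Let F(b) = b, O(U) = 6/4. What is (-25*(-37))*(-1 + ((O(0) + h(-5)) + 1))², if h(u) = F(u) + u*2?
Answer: 674325/4 ≈ 1.6858e+5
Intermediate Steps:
O(U) = 3/2 (O(U) = 6*(¼) = 3/2)
h(u) = 3*u (h(u) = u + u*2 = u + 2*u = 3*u)
(-25*(-37))*(-1 + ((O(0) + h(-5)) + 1))² = (-25*(-37))*(-1 + ((3/2 + 3*(-5)) + 1))² = 925*(-1 + ((3/2 - 15) + 1))² = 925*(-1 + (-27/2 + 1))² = 925*(-1 - 25/2)² = 925*(-27/2)² = 925*(729/4) = 674325/4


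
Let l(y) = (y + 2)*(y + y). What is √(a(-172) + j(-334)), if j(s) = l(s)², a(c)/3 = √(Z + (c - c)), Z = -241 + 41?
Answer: √(49184594176 + 30*I*√2) ≈ 2.2178e+5 + 0.e-4*I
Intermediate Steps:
Z = -200
l(y) = 2*y*(2 + y) (l(y) = (2 + y)*(2*y) = 2*y*(2 + y))
a(c) = 30*I*√2 (a(c) = 3*√(-200 + (c - c)) = 3*√(-200 + 0) = 3*√(-200) = 3*(10*I*√2) = 30*I*√2)
j(s) = 4*s²*(2 + s)² (j(s) = (2*s*(2 + s))² = 4*s²*(2 + s)²)
√(a(-172) + j(-334)) = √(30*I*√2 + 4*(-334)²*(2 - 334)²) = √(30*I*√2 + 4*111556*(-332)²) = √(30*I*√2 + 4*111556*110224) = √(30*I*√2 + 49184594176) = √(49184594176 + 30*I*√2)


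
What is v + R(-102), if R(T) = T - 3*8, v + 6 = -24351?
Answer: -24483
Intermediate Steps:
v = -24357 (v = -6 - 24351 = -24357)
R(T) = -24 + T (R(T) = T - 24 = -24 + T)
v + R(-102) = -24357 + (-24 - 102) = -24357 - 126 = -24483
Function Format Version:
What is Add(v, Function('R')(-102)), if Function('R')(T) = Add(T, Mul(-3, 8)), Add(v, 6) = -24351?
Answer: -24483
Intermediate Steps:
v = -24357 (v = Add(-6, -24351) = -24357)
Function('R')(T) = Add(-24, T) (Function('R')(T) = Add(T, -24) = Add(-24, T))
Add(v, Function('R')(-102)) = Add(-24357, Add(-24, -102)) = Add(-24357, -126) = -24483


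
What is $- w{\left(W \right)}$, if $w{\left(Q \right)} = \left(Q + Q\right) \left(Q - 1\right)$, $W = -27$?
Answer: $-1512$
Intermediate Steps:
$w{\left(Q \right)} = 2 Q \left(-1 + Q\right)$
$- w{\left(W \right)} = - 2 \left(-27\right) \left(-1 - 27\right) = - 2 \left(-27\right) \left(-28\right) = \left(-1\right) 1512 = -1512$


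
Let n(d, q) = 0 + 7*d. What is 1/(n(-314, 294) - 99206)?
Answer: -1/101404 ≈ -9.8615e-6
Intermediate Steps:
n(d, q) = 7*d
1/(n(-314, 294) - 99206) = 1/(7*(-314) - 99206) = 1/(-2198 - 99206) = 1/(-101404) = -1/101404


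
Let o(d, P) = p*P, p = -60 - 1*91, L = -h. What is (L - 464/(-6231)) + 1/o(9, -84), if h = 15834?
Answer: -139046503081/8781556 ≈ -15834.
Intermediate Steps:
L = -15834 (L = -1*15834 = -15834)
p = -151 (p = -60 - 91 = -151)
o(d, P) = -151*P
(L - 464/(-6231)) + 1/o(9, -84) = (-15834 - 464/(-6231)) + 1/(-151*(-84)) = (-15834 - 464*(-1/6231)) + 1/12684 = (-15834 + 464/6231) + 1/12684 = -98661190/6231 + 1/12684 = -139046503081/8781556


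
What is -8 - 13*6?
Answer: -86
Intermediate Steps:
-8 - 13*6 = -8 - 78 = -86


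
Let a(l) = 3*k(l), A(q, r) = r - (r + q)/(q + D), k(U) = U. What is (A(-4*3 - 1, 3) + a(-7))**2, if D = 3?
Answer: 361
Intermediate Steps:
A(q, r) = r - (q + r)/(3 + q) (A(q, r) = r - (r + q)/(q + 3) = r - (q + r)/(3 + q))
a(l) = 3*l
(A(-4*3 - 1, 3) + a(-7))**2 = ((-(-4*3 - 1) + 2*3 + (-4*3 - 1)*3)/(3 + (-4*3 - 1)) + 3*(-7))**2 = ((-(-12 - 1) + 6 + (-12 - 1)*3)/(3 + (-12 - 1)) - 21)**2 = ((-1*(-13) + 6 - 13*3)/(3 - 13) - 21)**2 = ((13 + 6 - 39)/(-10) - 21)**2 = (-1/10*(-20) - 21)**2 = (2 - 21)**2 = (-19)**2 = 361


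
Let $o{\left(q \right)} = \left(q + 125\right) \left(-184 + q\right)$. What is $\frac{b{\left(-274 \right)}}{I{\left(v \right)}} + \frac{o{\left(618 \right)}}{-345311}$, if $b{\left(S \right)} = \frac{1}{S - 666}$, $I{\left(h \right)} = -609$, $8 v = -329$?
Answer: $- \frac{184596251209}{197676735060} \approx -0.93383$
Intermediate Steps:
$v = - \frac{329}{8}$ ($v = \frac{1}{8} \left(-329\right) = - \frac{329}{8} \approx -41.125$)
$o{\left(q \right)} = \left(-184 + q\right) \left(125 + q\right)$ ($o{\left(q \right)} = \left(125 + q\right) \left(-184 + q\right) = \left(-184 + q\right) \left(125 + q\right)$)
$b{\left(S \right)} = \frac{1}{-666 + S}$
$\frac{b{\left(-274 \right)}}{I{\left(v \right)}} + \frac{o{\left(618 \right)}}{-345311} = \frac{1}{\left(-666 - 274\right) \left(-609\right)} + \frac{-23000 + 618^{2} - 36462}{-345311} = \frac{1}{-940} \left(- \frac{1}{609}\right) + \left(-23000 + 381924 - 36462\right) \left(- \frac{1}{345311}\right) = \left(- \frac{1}{940}\right) \left(- \frac{1}{609}\right) + 322462 \left(- \frac{1}{345311}\right) = \frac{1}{572460} - \frac{322462}{345311} = - \frac{184596251209}{197676735060}$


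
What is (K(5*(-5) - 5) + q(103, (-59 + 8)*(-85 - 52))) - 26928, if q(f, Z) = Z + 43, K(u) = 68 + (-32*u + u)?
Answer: -18900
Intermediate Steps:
K(u) = 68 - 31*u
q(f, Z) = 43 + Z
(K(5*(-5) - 5) + q(103, (-59 + 8)*(-85 - 52))) - 26928 = ((68 - 31*(5*(-5) - 5)) + (43 + (-59 + 8)*(-85 - 52))) - 26928 = ((68 - 31*(-25 - 5)) + (43 - 51*(-137))) - 26928 = ((68 - 31*(-30)) + (43 + 6987)) - 26928 = ((68 + 930) + 7030) - 26928 = (998 + 7030) - 26928 = 8028 - 26928 = -18900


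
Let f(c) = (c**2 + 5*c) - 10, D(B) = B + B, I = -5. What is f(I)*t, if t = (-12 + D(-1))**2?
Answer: -1960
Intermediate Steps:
D(B) = 2*B
f(c) = -10 + c**2 + 5*c
t = 196 (t = (-12 + 2*(-1))**2 = (-12 - 2)**2 = (-14)**2 = 196)
f(I)*t = (-10 + (-5)**2 + 5*(-5))*196 = (-10 + 25 - 25)*196 = -10*196 = -1960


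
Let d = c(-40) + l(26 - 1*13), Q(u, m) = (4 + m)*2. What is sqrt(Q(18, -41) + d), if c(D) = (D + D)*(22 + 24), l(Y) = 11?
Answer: I*sqrt(3743) ≈ 61.18*I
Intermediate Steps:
c(D) = 92*D (c(D) = (2*D)*46 = 92*D)
Q(u, m) = 8 + 2*m
d = -3669 (d = 92*(-40) + 11 = -3680 + 11 = -3669)
sqrt(Q(18, -41) + d) = sqrt((8 + 2*(-41)) - 3669) = sqrt((8 - 82) - 3669) = sqrt(-74 - 3669) = sqrt(-3743) = I*sqrt(3743)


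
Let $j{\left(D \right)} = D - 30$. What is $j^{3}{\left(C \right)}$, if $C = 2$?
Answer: $-21952$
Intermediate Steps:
$j{\left(D \right)} = -30 + D$ ($j{\left(D \right)} = D - 30 = -30 + D$)
$j^{3}{\left(C \right)} = \left(-30 + 2\right)^{3} = \left(-28\right)^{3} = -21952$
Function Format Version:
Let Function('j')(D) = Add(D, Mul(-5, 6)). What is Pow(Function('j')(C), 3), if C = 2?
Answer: -21952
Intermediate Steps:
Function('j')(D) = Add(-30, D) (Function('j')(D) = Add(D, -30) = Add(-30, D))
Pow(Function('j')(C), 3) = Pow(Add(-30, 2), 3) = Pow(-28, 3) = -21952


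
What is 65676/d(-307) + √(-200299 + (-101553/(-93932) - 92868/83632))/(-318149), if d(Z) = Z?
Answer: -65676/307 - I*√3017803799617118425039/39051402938509 ≈ -213.93 - 0.0014067*I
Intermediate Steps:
65676/d(-307) + √(-200299 + (-101553/(-93932) - 92868/83632))/(-318149) = 65676/(-307) + √(-200299 + (-101553/(-93932) - 92868/83632))/(-318149) = 65676*(-1/307) + √(-200299 + (-101553*(-1/93932) - 92868*1/83632))*(-1/318149) = -65676/307 + √(-200299 + (101553/93932 - 23217/20908))*(-1/318149) = -65676/307 + √(-200299 - 3596820/122745641)*(-1/318149) = -65676/307 + √(-24585832743479/122745641)*(-1/318149) = -65676/307 + (I*√3017803799617118425039/122745641)*(-1/318149) = -65676/307 - I*√3017803799617118425039/39051402938509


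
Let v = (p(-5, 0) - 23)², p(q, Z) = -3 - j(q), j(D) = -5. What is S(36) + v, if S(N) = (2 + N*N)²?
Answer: 1685245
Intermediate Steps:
p(q, Z) = 2 (p(q, Z) = -3 - 1*(-5) = -3 + 5 = 2)
v = 441 (v = (2 - 23)² = (-21)² = 441)
S(N) = (2 + N²)²
S(36) + v = (2 + 36²)² + 441 = (2 + 1296)² + 441 = 1298² + 441 = 1684804 + 441 = 1685245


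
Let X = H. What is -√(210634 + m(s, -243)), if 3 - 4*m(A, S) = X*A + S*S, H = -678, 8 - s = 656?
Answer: -√344146/2 ≈ -293.32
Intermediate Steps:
s = -648 (s = 8 - 1*656 = 8 - 656 = -648)
X = -678
m(A, S) = ¾ - S²/4 + 339*A/2 (m(A, S) = ¾ - (-678*A + S*S)/4 = ¾ - (-678*A + S²)/4 = ¾ - (S² - 678*A)/4 = ¾ + (-S²/4 + 339*A/2) = ¾ - S²/4 + 339*A/2)
-√(210634 + m(s, -243)) = -√(210634 + (¾ - ¼*(-243)² + (339/2)*(-648))) = -√(210634 + (¾ - ¼*59049 - 109836)) = -√(210634 + (¾ - 59049/4 - 109836)) = -√(210634 - 249195/2) = -√(172073/2) = -√344146/2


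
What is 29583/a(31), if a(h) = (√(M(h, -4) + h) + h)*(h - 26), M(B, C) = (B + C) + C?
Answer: 917073/4535 - 88749*√6/4535 ≈ 154.29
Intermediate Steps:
M(B, C) = B + 2*C
a(h) = (-26 + h)*(h + √(-8 + 2*h)) (a(h) = (√((h + 2*(-4)) + h) + h)*(h - 26) = (√((h - 8) + h) + h)*(-26 + h) = (√((-8 + h) + h) + h)*(-26 + h) = (√(-8 + 2*h) + h)*(-26 + h) = (h + √(-8 + 2*h))*(-26 + h) = (-26 + h)*(h + √(-8 + 2*h)))
29583/a(31) = 29583/(31² - 26*31 - 26*√(-8 + 2*31) + 31*√(-8 + 2*31)) = 29583/(961 - 806 - 26*√(-8 + 62) + 31*√(-8 + 62)) = 29583/(961 - 806 - 78*√6 + 31*√54) = 29583/(961 - 806 - 78*√6 + 31*(3*√6)) = 29583/(961 - 806 - 78*√6 + 93*√6) = 29583/(155 + 15*√6)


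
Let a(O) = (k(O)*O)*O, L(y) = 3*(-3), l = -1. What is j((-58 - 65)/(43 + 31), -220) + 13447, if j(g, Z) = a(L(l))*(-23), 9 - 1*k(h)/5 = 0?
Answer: -70388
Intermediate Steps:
k(h) = 45 (k(h) = 45 - 5*0 = 45 + 0 = 45)
L(y) = -9
a(O) = 45*O**2 (a(O) = (45*O)*O = 45*O**2)
j(g, Z) = -83835 (j(g, Z) = (45*(-9)**2)*(-23) = (45*81)*(-23) = 3645*(-23) = -83835)
j((-58 - 65)/(43 + 31), -220) + 13447 = -83835 + 13447 = -70388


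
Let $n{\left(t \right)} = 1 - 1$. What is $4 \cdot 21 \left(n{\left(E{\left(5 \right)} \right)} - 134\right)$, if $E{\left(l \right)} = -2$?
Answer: $-11256$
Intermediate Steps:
$n{\left(t \right)} = 0$ ($n{\left(t \right)} = 1 - 1 = 0$)
$4 \cdot 21 \left(n{\left(E{\left(5 \right)} \right)} - 134\right) = 4 \cdot 21 \left(0 - 134\right) = 84 \left(-134\right) = -11256$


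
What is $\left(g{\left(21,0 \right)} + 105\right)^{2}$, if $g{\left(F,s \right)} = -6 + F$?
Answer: $14400$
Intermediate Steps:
$\left(g{\left(21,0 \right)} + 105\right)^{2} = \left(\left(-6 + 21\right) + 105\right)^{2} = \left(15 + 105\right)^{2} = 120^{2} = 14400$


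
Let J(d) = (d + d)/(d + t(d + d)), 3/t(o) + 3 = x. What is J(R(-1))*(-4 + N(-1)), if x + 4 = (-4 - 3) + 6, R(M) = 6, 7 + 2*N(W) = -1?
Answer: -256/15 ≈ -17.067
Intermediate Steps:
N(W) = -4 (N(W) = -7/2 + (½)*(-1) = -7/2 - ½ = -4)
x = -5 (x = -4 + ((-4 - 3) + 6) = -4 + (-7 + 6) = -4 - 1 = -5)
t(o) = -3/8 (t(o) = 3/(-3 - 5) = 3/(-8) = 3*(-⅛) = -3/8)
J(d) = 2*d/(-3/8 + d) (J(d) = (d + d)/(d - 3/8) = (2*d)/(-3/8 + d) = 2*d/(-3/8 + d))
J(R(-1))*(-4 + N(-1)) = (16*6/(-3 + 8*6))*(-4 - 4) = (16*6/(-3 + 48))*(-8) = (16*6/45)*(-8) = (16*6*(1/45))*(-8) = (32/15)*(-8) = -256/15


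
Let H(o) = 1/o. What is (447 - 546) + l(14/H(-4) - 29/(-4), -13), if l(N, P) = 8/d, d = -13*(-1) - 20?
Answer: -701/7 ≈ -100.14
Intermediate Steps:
H(o) = 1/o
d = -7 (d = 13 - 20 = -7)
l(N, P) = -8/7 (l(N, P) = 8/(-7) = 8*(-⅐) = -8/7)
(447 - 546) + l(14/H(-4) - 29/(-4), -13) = (447 - 546) - 8/7 = -99 - 8/7 = -701/7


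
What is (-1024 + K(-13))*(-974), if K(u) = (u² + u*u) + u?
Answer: 680826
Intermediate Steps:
K(u) = u + 2*u² (K(u) = (u² + u²) + u = 2*u² + u = u + 2*u²)
(-1024 + K(-13))*(-974) = (-1024 - 13*(1 + 2*(-13)))*(-974) = (-1024 - 13*(1 - 26))*(-974) = (-1024 - 13*(-25))*(-974) = (-1024 + 325)*(-974) = -699*(-974) = 680826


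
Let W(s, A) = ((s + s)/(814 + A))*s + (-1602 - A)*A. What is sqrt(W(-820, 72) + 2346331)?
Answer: 3*sqrt(48567720683)/443 ≈ 1492.4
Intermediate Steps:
W(s, A) = A*(-1602 - A) + 2*s**2/(814 + A) (W(s, A) = ((2*s)/(814 + A))*s + A*(-1602 - A) = (2*s/(814 + A))*s + A*(-1602 - A) = 2*s**2/(814 + A) + A*(-1602 - A) = A*(-1602 - A) + 2*s**2/(814 + A))
sqrt(W(-820, 72) + 2346331) = sqrt((-1*72**3 - 1304028*72 - 2416*72**2 + 2*(-820)**2)/(814 + 72) + 2346331) = sqrt((-1*373248 - 93890016 - 2416*5184 + 2*672400)/886 + 2346331) = sqrt((-373248 - 93890016 - 12524544 + 1344800)/886 + 2346331) = sqrt((1/886)*(-105443008) + 2346331) = sqrt(-52721504/443 + 2346331) = sqrt(986703129/443) = 3*sqrt(48567720683)/443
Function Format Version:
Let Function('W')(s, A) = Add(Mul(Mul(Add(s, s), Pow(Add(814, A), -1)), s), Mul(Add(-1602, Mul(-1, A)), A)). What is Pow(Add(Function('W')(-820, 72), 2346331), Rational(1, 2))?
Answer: Mul(Rational(3, 443), Pow(48567720683, Rational(1, 2))) ≈ 1492.4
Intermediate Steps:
Function('W')(s, A) = Add(Mul(A, Add(-1602, Mul(-1, A))), Mul(2, Pow(s, 2), Pow(Add(814, A), -1))) (Function('W')(s, A) = Add(Mul(Mul(Mul(2, s), Pow(Add(814, A), -1)), s), Mul(A, Add(-1602, Mul(-1, A)))) = Add(Mul(Mul(2, s, Pow(Add(814, A), -1)), s), Mul(A, Add(-1602, Mul(-1, A)))) = Add(Mul(2, Pow(s, 2), Pow(Add(814, A), -1)), Mul(A, Add(-1602, Mul(-1, A)))) = Add(Mul(A, Add(-1602, Mul(-1, A))), Mul(2, Pow(s, 2), Pow(Add(814, A), -1))))
Pow(Add(Function('W')(-820, 72), 2346331), Rational(1, 2)) = Pow(Add(Mul(Pow(Add(814, 72), -1), Add(Mul(-1, Pow(72, 3)), Mul(-1304028, 72), Mul(-2416, Pow(72, 2)), Mul(2, Pow(-820, 2)))), 2346331), Rational(1, 2)) = Pow(Add(Mul(Pow(886, -1), Add(Mul(-1, 373248), -93890016, Mul(-2416, 5184), Mul(2, 672400))), 2346331), Rational(1, 2)) = Pow(Add(Mul(Rational(1, 886), Add(-373248, -93890016, -12524544, 1344800)), 2346331), Rational(1, 2)) = Pow(Add(Mul(Rational(1, 886), -105443008), 2346331), Rational(1, 2)) = Pow(Add(Rational(-52721504, 443), 2346331), Rational(1, 2)) = Pow(Rational(986703129, 443), Rational(1, 2)) = Mul(Rational(3, 443), Pow(48567720683, Rational(1, 2)))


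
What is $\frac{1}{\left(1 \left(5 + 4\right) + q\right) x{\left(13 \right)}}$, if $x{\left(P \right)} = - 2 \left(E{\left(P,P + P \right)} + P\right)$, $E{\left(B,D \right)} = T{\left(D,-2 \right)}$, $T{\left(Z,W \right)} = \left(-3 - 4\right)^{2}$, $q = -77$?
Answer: $\frac{1}{8432} \approx 0.0001186$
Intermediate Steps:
$T{\left(Z,W \right)} = 49$ ($T{\left(Z,W \right)} = \left(-7\right)^{2} = 49$)
$E{\left(B,D \right)} = 49$
$x{\left(P \right)} = -98 - 2 P$ ($x{\left(P \right)} = - 2 \left(49 + P\right) = -98 - 2 P$)
$\frac{1}{\left(1 \left(5 + 4\right) + q\right) x{\left(13 \right)}} = \frac{1}{\left(1 \left(5 + 4\right) - 77\right) \left(-98 - 26\right)} = \frac{1}{\left(1 \cdot 9 - 77\right) \left(-98 - 26\right)} = \frac{1}{\left(9 - 77\right) \left(-124\right)} = \frac{1}{\left(-68\right) \left(-124\right)} = \frac{1}{8432}$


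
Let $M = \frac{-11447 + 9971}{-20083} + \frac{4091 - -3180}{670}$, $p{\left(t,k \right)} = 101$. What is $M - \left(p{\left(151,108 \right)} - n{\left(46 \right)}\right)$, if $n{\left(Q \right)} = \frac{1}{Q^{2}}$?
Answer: $- \frac{1282293712621}{14236035380} \approx -90.074$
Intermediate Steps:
$n{\left(Q \right)} = \frac{1}{Q^{2}}$
$M = \frac{147012413}{13455610}$ ($M = \left(-1476\right) \left(- \frac{1}{20083}\right) + \left(4091 + 3180\right) \frac{1}{670} = \frac{1476}{20083} + 7271 \cdot \frac{1}{670} = \frac{1476}{20083} + \frac{7271}{670} = \frac{147012413}{13455610} \approx 10.926$)
$M - \left(p{\left(151,108 \right)} - n{\left(46 \right)}\right) = \frac{147012413}{13455610} - \left(101 - \frac{1}{2116}\right) = \frac{147012413}{13455610} - \frac{213715}{2116} = - \frac{1282293712621}{14236035380}$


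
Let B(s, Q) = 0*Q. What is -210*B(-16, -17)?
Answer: 0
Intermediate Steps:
B(s, Q) = 0
-210*B(-16, -17) = -210*0 = 0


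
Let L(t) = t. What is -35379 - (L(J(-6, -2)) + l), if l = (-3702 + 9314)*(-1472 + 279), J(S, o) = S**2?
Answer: 6659701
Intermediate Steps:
l = -6695116 (l = 5612*(-1193) = -6695116)
-35379 - (L(J(-6, -2)) + l) = -35379 - ((-6)**2 - 6695116) = -35379 - (36 - 6695116) = -35379 - 1*(-6695080) = -35379 + 6695080 = 6659701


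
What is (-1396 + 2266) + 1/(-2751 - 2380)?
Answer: 4463969/5131 ≈ 870.00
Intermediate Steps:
(-1396 + 2266) + 1/(-2751 - 2380) = 870 + 1/(-5131) = 870 - 1/5131 = 4463969/5131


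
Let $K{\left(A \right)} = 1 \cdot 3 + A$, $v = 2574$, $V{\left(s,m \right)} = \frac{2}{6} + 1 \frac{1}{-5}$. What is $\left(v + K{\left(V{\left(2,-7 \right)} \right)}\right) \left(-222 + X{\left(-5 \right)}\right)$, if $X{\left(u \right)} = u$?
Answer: $- \frac{8775139}{15} \approx -5.8501 \cdot 10^{5}$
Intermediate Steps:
$V{\left(s,m \right)} = \frac{2}{15}$ ($V{\left(s,m \right)} = 2 \cdot \frac{1}{6} + 1 \left(- \frac{1}{5}\right) = \frac{1}{3} - \frac{1}{5} = \frac{2}{15}$)
$K{\left(A \right)} = 3 + A$
$\left(v + K{\left(V{\left(2,-7 \right)} \right)}\right) \left(-222 + X{\left(-5 \right)}\right) = \left(2574 + \left(3 + \frac{2}{15}\right)\right) \left(-222 - 5\right) = \left(2574 + \frac{47}{15}\right) \left(-227\right) = \frac{38657}{15} \left(-227\right) = - \frac{8775139}{15}$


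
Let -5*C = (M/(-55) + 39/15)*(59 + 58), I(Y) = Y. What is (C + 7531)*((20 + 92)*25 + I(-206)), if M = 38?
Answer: 1068074312/55 ≈ 1.9420e+7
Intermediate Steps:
C = -2457/55 (C = -(38/(-55) + 39/15)*(59 + 58)/5 = -(38*(-1/55) + 39*(1/15))*117/5 = -(-38/55 + 13/5)*117/5 = -21*117/55 = -⅕*2457/11 = -2457/55 ≈ -44.673)
(C + 7531)*((20 + 92)*25 + I(-206)) = (-2457/55 + 7531)*((20 + 92)*25 - 206) = 411748*(112*25 - 206)/55 = 411748*(2800 - 206)/55 = (411748/55)*2594 = 1068074312/55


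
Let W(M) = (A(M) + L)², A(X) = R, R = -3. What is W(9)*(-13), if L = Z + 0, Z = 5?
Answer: -52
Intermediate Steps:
A(X) = -3
L = 5 (L = 5 + 0 = 5)
W(M) = 4 (W(M) = (-3 + 5)² = 2² = 4)
W(9)*(-13) = 4*(-13) = -52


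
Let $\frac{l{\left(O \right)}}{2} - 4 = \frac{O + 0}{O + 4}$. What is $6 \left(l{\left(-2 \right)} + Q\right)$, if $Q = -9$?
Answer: $-18$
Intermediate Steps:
$l{\left(O \right)} = 8 + \frac{2 O}{4 + O}$ ($l{\left(O \right)} = 8 + 2 \frac{O + 0}{O + 4} = 8 + 2 \frac{O}{4 + O} = 8 + \frac{2 O}{4 + O}$)
$6 \left(l{\left(-2 \right)} + Q\right) = 6 \left(\frac{2 \left(16 + 5 \left(-2\right)\right)}{4 - 2} - 9\right) = 6 \left(\frac{2 \left(16 - 10\right)}{2} - 9\right) = 6 \left(2 \cdot \frac{1}{2} \cdot 6 - 9\right) = 6 \left(6 - 9\right) = 6 \left(-3\right) = -18$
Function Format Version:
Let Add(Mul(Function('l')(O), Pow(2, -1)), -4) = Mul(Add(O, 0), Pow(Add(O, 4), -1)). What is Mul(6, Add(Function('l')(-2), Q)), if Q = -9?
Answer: -18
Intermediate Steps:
Function('l')(O) = Add(8, Mul(2, O, Pow(Add(4, O), -1))) (Function('l')(O) = Add(8, Mul(2, Mul(Add(O, 0), Pow(Add(O, 4), -1)))) = Add(8, Mul(2, Mul(O, Pow(Add(4, O), -1)))) = Add(8, Mul(2, O, Pow(Add(4, O), -1))))
Mul(6, Add(Function('l')(-2), Q)) = Mul(6, Add(Mul(2, Pow(Add(4, -2), -1), Add(16, Mul(5, -2))), -9)) = Mul(6, Add(Mul(2, Pow(2, -1), Add(16, -10)), -9)) = Mul(6, Add(Mul(2, Rational(1, 2), 6), -9)) = Mul(6, Add(6, -9)) = Mul(6, -3) = -18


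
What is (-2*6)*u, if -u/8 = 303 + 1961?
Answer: 217344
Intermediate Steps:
u = -18112 (u = -8*(303 + 1961) = -8*2264 = -18112)
(-2*6)*u = -2*6*(-18112) = -12*(-18112) = 217344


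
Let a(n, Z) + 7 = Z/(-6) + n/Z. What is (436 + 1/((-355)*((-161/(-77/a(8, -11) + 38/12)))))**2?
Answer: 3382857515445347785609/17795498636052900 ≈ 1.9010e+5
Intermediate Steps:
a(n, Z) = -7 - Z/6 + n/Z (a(n, Z) = -7 + (Z/(-6) + n/Z) = -7 + (Z*(-1/6) + n/Z) = -7 + (-Z/6 + n/Z) = -7 - Z/6 + n/Z)
(436 + 1/((-355)*((-161/(-77/a(8, -11) + 38/12)))))**2 = (436 + 1/((-355)*((-161/(-77/(-7 - 1/6*(-11) + 8/(-11)) + 38/12)))))**2 = (436 - (-19/342930 + 11/(8165*(-7 + 11/6 + 8*(-1/11)))))**2 = (436 - (-19/342930 + 11/(8165*(-7 + 11/6 - 8/11))))**2 = (436 - 1/(355*((-161/(-77/(-389/66) + 19/6)))))**2 = (436 - 1/(355*((-161/(-77*(-66/389) + 19/6)))))**2 = (436 - 1/(355*((-161/(5082/389 + 19/6)))))**2 = (436 - 1/(355*((-161/37883/2334))))**2 = (436 - 1/(355*((-161*2334/37883))))**2 = (436 - 1/(355*(-375774/37883)))**2 = (436 - 1/355*(-37883/375774))**2 = (436 + 37883/133399770)**2 = (58162337603/133399770)**2 = 3382857515445347785609/17795498636052900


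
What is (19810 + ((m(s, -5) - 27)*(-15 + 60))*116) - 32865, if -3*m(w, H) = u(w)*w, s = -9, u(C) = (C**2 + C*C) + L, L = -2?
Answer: 2351605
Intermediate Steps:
u(C) = -2 + 2*C**2 (u(C) = (C**2 + C*C) - 2 = (C**2 + C**2) - 2 = 2*C**2 - 2 = -2 + 2*C**2)
m(w, H) = -w*(-2 + 2*w**2)/3 (m(w, H) = -(-2 + 2*w**2)*w/3 = -w*(-2 + 2*w**2)/3)
(19810 + ((m(s, -5) - 27)*(-15 + 60))*116) - 32865 = (19810 + (((2/3)*(-9)*(1 - 1*(-9)**2) - 27)*(-15 + 60))*116) - 32865 = (19810 + (((2/3)*(-9)*(1 - 1*81) - 27)*45)*116) - 32865 = (19810 + (((2/3)*(-9)*(1 - 81) - 27)*45)*116) - 32865 = (19810 + (((2/3)*(-9)*(-80) - 27)*45)*116) - 32865 = (19810 + ((480 - 27)*45)*116) - 32865 = (19810 + (453*45)*116) - 32865 = (19810 + 20385*116) - 32865 = (19810 + 2364660) - 32865 = 2384470 - 32865 = 2351605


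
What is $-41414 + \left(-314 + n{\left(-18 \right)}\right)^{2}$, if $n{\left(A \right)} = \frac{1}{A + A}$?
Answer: $\frac{74130481}{1296} \approx 57199.0$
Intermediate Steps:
$n{\left(A \right)} = \frac{1}{2 A}$
$-41414 + \left(-314 + n{\left(-18 \right)}\right)^{2} = -41414 + \left(-314 + \frac{1}{2 \left(-18\right)}\right)^{2} = -41414 + \left(-314 + \frac{1}{2} \left(- \frac{1}{18}\right)\right)^{2} = -41414 + \left(-314 - \frac{1}{36}\right)^{2} = -41414 + \left(- \frac{11305}{36}\right)^{2} = -41414 + \frac{127803025}{1296} = \frac{74130481}{1296}$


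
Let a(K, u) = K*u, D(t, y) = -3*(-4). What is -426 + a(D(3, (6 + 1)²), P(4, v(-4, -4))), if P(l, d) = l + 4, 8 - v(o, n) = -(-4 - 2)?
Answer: -330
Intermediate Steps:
v(o, n) = 2 (v(o, n) = 8 - (-1)*(-4 - 2) = 8 - (-1)*(-6) = 8 - 1*6 = 8 - 6 = 2)
P(l, d) = 4 + l
D(t, y) = 12
-426 + a(D(3, (6 + 1)²), P(4, v(-4, -4))) = -426 + 12*(4 + 4) = -426 + 12*8 = -426 + 96 = -330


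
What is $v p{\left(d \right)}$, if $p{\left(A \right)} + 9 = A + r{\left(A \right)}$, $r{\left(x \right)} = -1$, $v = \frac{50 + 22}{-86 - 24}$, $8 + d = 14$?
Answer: $\frac{144}{55} \approx 2.6182$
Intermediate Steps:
$d = 6$ ($d = -8 + 14 = 6$)
$v = - \frac{36}{55}$ ($v = \frac{72}{-110} = 72 \left(- \frac{1}{110}\right) = - \frac{36}{55} \approx -0.65455$)
$p{\left(A \right)} = -10 + A$ ($p{\left(A \right)} = -9 + \left(A - 1\right) = -9 + \left(-1 + A\right) = -10 + A$)
$v p{\left(d \right)} = - \frac{36 \left(-10 + 6\right)}{55} = \left(- \frac{36}{55}\right) \left(-4\right) = \frac{144}{55}$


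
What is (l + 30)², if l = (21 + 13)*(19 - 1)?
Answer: 412164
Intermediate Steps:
l = 612 (l = 34*18 = 612)
(l + 30)² = (612 + 30)² = 642² = 412164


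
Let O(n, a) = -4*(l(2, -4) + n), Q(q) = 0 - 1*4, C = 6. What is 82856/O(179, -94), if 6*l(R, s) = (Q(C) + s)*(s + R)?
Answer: -62142/545 ≈ -114.02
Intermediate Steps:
Q(q) = -4 (Q(q) = 0 - 4 = -4)
l(R, s) = (-4 + s)*(R + s)/6 (l(R, s) = ((-4 + s)*(s + R))/6 = ((-4 + s)*(R + s))/6 = (-4 + s)*(R + s)/6)
O(n, a) = -32/3 - 4*n (O(n, a) = -4*((-⅔*2 - ⅔*(-4) + (⅙)*(-4)² + (⅙)*2*(-4)) + n) = -4*((-4/3 + 8/3 + (⅙)*16 - 4/3) + n) = -4*((-4/3 + 8/3 + 8/3 - 4/3) + n) = -4*(8/3 + n) = -32/3 - 4*n)
82856/O(179, -94) = 82856/(-32/3 - 4*179) = 82856/(-32/3 - 716) = 82856/(-2180/3) = 82856*(-3/2180) = -62142/545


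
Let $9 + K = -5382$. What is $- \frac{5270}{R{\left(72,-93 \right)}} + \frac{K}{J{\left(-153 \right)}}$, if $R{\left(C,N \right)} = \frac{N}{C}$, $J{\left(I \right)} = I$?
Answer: $\frac{69959}{17} \approx 4115.2$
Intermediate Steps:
$K = -5391$ ($K = -9 - 5382 = -5391$)
$- \frac{5270}{R{\left(72,-93 \right)}} + \frac{K}{J{\left(-153 \right)}} = - \frac{5270}{\left(-93\right) \frac{1}{72}} - \frac{5391}{-153} = - \frac{5270}{\left(-93\right) \frac{1}{72}} - - \frac{599}{17} = - \frac{5270}{- \frac{31}{24}} + \frac{599}{17} = \left(-5270\right) \left(- \frac{24}{31}\right) + \frac{599}{17} = 4080 + \frac{599}{17} = \frac{69959}{17}$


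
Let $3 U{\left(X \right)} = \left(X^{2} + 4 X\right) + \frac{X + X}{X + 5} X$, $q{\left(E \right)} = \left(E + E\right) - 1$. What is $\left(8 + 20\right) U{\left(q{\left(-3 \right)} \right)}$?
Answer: $- \frac{784}{3} \approx -261.33$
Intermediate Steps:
$q{\left(E \right)} = -1 + 2 E$ ($q{\left(E \right)} = 2 E - 1 = -1 + 2 E$)
$U{\left(X \right)} = \frac{X^{2}}{3} + \frac{4 X}{3} + \frac{2 X^{2}}{3 \left(5 + X\right)}$ ($U{\left(X \right)} = \frac{\left(X^{2} + 4 X\right) + \frac{X + X}{X + 5} X}{3} = \frac{\left(X^{2} + 4 X\right) + \frac{2 X}{5 + X} X}{3} = \frac{\left(X^{2} + 4 X\right) + \frac{2 X^{2}}{5 + X}}{3} = \frac{X^{2} + 4 X + \frac{2 X^{2}}{5 + X}}{3} = \frac{X^{2}}{3} + \frac{4 X}{3} + \frac{2 X^{2}}{3 \left(5 + X\right)}$)
$\left(8 + 20\right) U{\left(q{\left(-3 \right)} \right)} = \left(8 + 20\right) \frac{\left(-1 + 2 \left(-3\right)\right) \left(20 + \left(-1 + 2 \left(-3\right)\right)^{2} + 11 \left(-1 + 2 \left(-3\right)\right)\right)}{3 \left(5 + \left(-1 + 2 \left(-3\right)\right)\right)} = 28 \frac{\left(-1 - 6\right) \left(20 + \left(-1 - 6\right)^{2} + 11 \left(-1 - 6\right)\right)}{3 \left(5 - 7\right)} = 28 \cdot \frac{1}{3} \left(-7\right) \frac{1}{5 - 7} \left(20 + \left(-7\right)^{2} + 11 \left(-7\right)\right) = 28 \cdot \frac{1}{3} \left(-7\right) \frac{1}{-2} \left(20 + 49 - 77\right) = 28 \cdot \frac{1}{3} \left(-7\right) \left(- \frac{1}{2}\right) \left(-8\right) = 28 \left(- \frac{28}{3}\right) = - \frac{784}{3}$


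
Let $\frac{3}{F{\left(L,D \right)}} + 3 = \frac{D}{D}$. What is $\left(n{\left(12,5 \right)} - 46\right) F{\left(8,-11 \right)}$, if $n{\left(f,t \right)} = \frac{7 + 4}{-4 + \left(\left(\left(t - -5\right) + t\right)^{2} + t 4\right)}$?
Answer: $\frac{33225}{482} \approx 68.932$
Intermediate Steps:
$F{\left(L,D \right)} = - \frac{3}{2}$ ($F{\left(L,D \right)} = \frac{3}{-3 + \frac{D}{D}} = \frac{3}{-3 + 1} = \frac{3}{-2} = 3 \left(- \frac{1}{2}\right) = - \frac{3}{2}$)
$n{\left(f,t \right)} = \frac{11}{-4 + \left(5 + 2 t\right)^{2} + 4 t}$ ($n{\left(f,t \right)} = \frac{11}{-4 + \left(\left(\left(t + 5\right) + t\right)^{2} + 4 t\right)} = \frac{11}{-4 + \left(\left(\left(5 + t\right) + t\right)^{2} + 4 t\right)} = \frac{11}{-4 + \left(\left(5 + 2 t\right)^{2} + 4 t\right)} = \frac{11}{-4 + \left(5 + 2 t\right)^{2} + 4 t}$)
$\left(n{\left(12,5 \right)} - 46\right) F{\left(8,-11 \right)} = \left(\frac{11}{21 + 4 \cdot 5^{2} + 24 \cdot 5} - 46\right) \left(- \frac{3}{2}\right) = \left(\frac{11}{21 + 4 \cdot 25 + 120} - 46\right) \left(- \frac{3}{2}\right) = \left(\frac{11}{21 + 100 + 120} - 46\right) \left(- \frac{3}{2}\right) = \left(\frac{11}{241} - 46\right) \left(- \frac{3}{2}\right) = \left(- \frac{11075}{241}\right) \left(- \frac{3}{2}\right) = \frac{33225}{482}$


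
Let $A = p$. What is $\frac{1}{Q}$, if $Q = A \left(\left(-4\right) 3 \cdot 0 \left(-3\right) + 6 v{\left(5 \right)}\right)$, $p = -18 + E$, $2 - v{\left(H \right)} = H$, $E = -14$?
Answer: $\frac{1}{576} \approx 0.0017361$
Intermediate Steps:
$v{\left(H \right)} = 2 - H$
$p = -32$ ($p = -18 - 14 = -32$)
$A = -32$
$Q = 576$ ($Q = - 32 \left(\left(-4\right) 3 \cdot 0 \left(-3\right) + 6 \left(2 - 5\right)\right) = - 32 \left(\left(-12\right) 0 \left(-3\right) + 6 \left(2 - 5\right)\right) = - 32 \left(0 \left(-3\right) + 6 \left(-3\right)\right) = - 32 \left(0 - 18\right) = \left(-32\right) \left(-18\right) = 576$)
$\frac{1}{Q} = \frac{1}{576}$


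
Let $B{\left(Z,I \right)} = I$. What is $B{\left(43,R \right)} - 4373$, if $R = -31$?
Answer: $-4404$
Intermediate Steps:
$B{\left(43,R \right)} - 4373 = -31 - 4373 = -4404$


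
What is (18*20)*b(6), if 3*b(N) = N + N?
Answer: 1440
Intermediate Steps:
b(N) = 2*N/3 (b(N) = (N + N)/3 = (2*N)/3 = 2*N/3)
(18*20)*b(6) = (18*20)*((⅔)*6) = 360*4 = 1440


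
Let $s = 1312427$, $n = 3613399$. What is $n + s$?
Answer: $4925826$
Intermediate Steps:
$n + s = 3613399 + 1312427 = 4925826$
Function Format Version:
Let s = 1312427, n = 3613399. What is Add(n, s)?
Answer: 4925826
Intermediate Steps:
Add(n, s) = Add(3613399, 1312427) = 4925826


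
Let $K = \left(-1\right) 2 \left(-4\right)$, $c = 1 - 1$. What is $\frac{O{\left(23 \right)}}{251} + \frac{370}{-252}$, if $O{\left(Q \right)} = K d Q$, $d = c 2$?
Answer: $- \frac{185}{126} \approx -1.4683$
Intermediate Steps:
$c = 0$ ($c = 1 - 1 = 0$)
$d = 0$ ($d = 0 \cdot 2 = 0$)
$K = 8$ ($K = \left(-2\right) \left(-4\right) = 8$)
$O{\left(Q \right)} = 0$ ($O{\left(Q \right)} = 8 \cdot 0 Q = 0 Q = 0$)
$\frac{O{\left(23 \right)}}{251} + \frac{370}{-252} = \frac{0}{251} + \frac{370}{-252} = 0 \cdot \frac{1}{251} + 370 \left(- \frac{1}{252}\right) = 0 - \frac{185}{126} = - \frac{185}{126}$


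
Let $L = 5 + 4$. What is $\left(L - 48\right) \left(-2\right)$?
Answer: $78$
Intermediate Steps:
$L = 9$
$\left(L - 48\right) \left(-2\right) = \left(9 - 48\right) \left(-2\right) = \left(-39\right) \left(-2\right) = 78$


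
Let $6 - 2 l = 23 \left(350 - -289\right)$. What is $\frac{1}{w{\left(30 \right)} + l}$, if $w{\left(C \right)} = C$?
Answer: $- \frac{2}{14631} \approx -0.0001367$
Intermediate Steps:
$l = - \frac{14691}{2}$ ($l = 3 - \frac{23 \left(350 - -289\right)}{2} = 3 - \frac{23 \left(350 + 289\right)}{2} = 3 - \frac{23 \cdot 639}{2} = 3 - \frac{14697}{2} = - \frac{14691}{2} \approx -7345.5$)
$\frac{1}{w{\left(30 \right)} + l} = \frac{1}{30 - \frac{14691}{2}} = \frac{1}{- \frac{14631}{2}} = - \frac{2}{14631}$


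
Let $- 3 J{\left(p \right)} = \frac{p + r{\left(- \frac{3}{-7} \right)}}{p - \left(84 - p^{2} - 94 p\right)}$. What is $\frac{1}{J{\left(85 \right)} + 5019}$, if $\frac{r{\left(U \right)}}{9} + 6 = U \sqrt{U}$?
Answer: $\frac{896798295734796}{4501030037268510859} + \frac{2156868 \sqrt{21}}{4501030037268510859} \approx 0.00019924$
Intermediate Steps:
$r{\left(U \right)} = -54 + 9 U^{\frac{3}{2}}$ ($r{\left(U \right)} = -54 + 9 U \sqrt{U} = -54 + 9 U^{\frac{3}{2}}$)
$J{\left(p \right)} = - \frac{-54 + p + \frac{27 \sqrt{21}}{49}}{3 \left(-84 + p^{2} + 95 p\right)}$ ($J{\left(p \right)} = - \frac{\left(p - \left(54 - 9 \left(- \frac{3}{-7}\right)^{\frac{3}{2}}\right)\right) \frac{1}{p - \left(84 - p^{2} - 94 p\right)}}{3} = - \frac{\left(p - \left(54 - 9 \left(\left(-3\right) \left(- \frac{1}{7}\right)\right)^{\frac{3}{2}}\right)\right) \frac{1}{p + \left(-84 + p^{2} + 94 p\right)}}{3} = - \frac{\left(p - \left(54 - 9 \left(\frac{3}{7}\right)^{\frac{3}{2}}\right)\right) \frac{1}{-84 + p^{2} + 95 p}}{3} = - \frac{\left(p - \left(54 - 9 \frac{3 \sqrt{21}}{49}\right)\right) \frac{1}{-84 + p^{2} + 95 p}}{3} = - \frac{\left(p - \left(54 - \frac{27 \sqrt{21}}{49}\right)\right) \frac{1}{-84 + p^{2} + 95 p}}{3} = - \frac{\left(-54 + p + \frac{27 \sqrt{21}}{49}\right) \frac{1}{-84 + p^{2} + 95 p}}{3} = - \frac{\frac{1}{-84 + p^{2} + 95 p} \left(-54 + p + \frac{27 \sqrt{21}}{49}\right)}{3} = - \frac{-54 + p + \frac{27 \sqrt{21}}{49}}{3 \left(-84 + p^{2} + 95 p\right)}$)
$\frac{1}{J{\left(85 \right)} + 5019} = \frac{1}{\frac{2646 - 4165 - 27 \sqrt{21}}{147 \left(-84 + 85^{2} + 95 \cdot 85\right)} + 5019} = \frac{1}{\frac{2646 - 4165 - 27 \sqrt{21}}{147 \left(-84 + 7225 + 8075\right)} + 5019} = \frac{1}{\frac{-1519 - 27 \sqrt{21}}{147 \cdot 15216} + 5019} = \frac{1}{\frac{1}{147} \cdot \frac{1}{15216} \left(-1519 - 27 \sqrt{21}\right) + 5019} = \frac{1}{\left(- \frac{31}{45648} - \frac{3 \sqrt{21}}{248528}\right) + 5019} = \frac{1}{\frac{229107281}{45648} - \frac{3 \sqrt{21}}{248528}}$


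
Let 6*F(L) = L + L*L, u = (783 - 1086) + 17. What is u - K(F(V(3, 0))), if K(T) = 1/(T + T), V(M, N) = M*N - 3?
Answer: -573/2 ≈ -286.50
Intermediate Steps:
V(M, N) = -3 + M*N
u = -286 (u = -303 + 17 = -286)
F(L) = L/6 + L²/6 (F(L) = (L + L*L)/6 = (L + L²)/6 = L/6 + L²/6)
K(T) = 1/(2*T)
u - K(F(V(3, 0))) = -286 - 1/(2*((-3 + 3*0)*(1 + (-3 + 3*0))/6)) = -286 - 1/(2*((-3 + 0)*(1 + (-3 + 0))/6)) = -286 - 1/(2*((⅙)*(-3)*(1 - 3))) = -286 - 1/(2*((⅙)*(-3)*(-2))) = -286 - 1/(2*1) = -286 - 1/2 = -286 - 1*½ = -286 - ½ = -573/2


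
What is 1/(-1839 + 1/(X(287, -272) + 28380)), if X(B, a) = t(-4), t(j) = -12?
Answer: -28368/52168751 ≈ -0.00054377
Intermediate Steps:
X(B, a) = -12
1/(-1839 + 1/(X(287, -272) + 28380)) = 1/(-1839 + 1/(-12 + 28380)) = 1/(-1839 + 1/28368) = 1/(-52168751/28368) = -28368/52168751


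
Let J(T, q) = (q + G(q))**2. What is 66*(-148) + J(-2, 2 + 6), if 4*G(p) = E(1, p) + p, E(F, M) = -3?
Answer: -154919/16 ≈ -9682.4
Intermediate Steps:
G(p) = -3/4 + p/4 (G(p) = (-3 + p)/4 = -3/4 + p/4)
J(T, q) = (-3/4 + 5*q/4)**2 (J(T, q) = (q + (-3/4 + q/4))**2 = (-3/4 + 5*q/4)**2)
66*(-148) + J(-2, 2 + 6) = 66*(-148) + (-3 + 5*(2 + 6))**2/16 = -9768 + (-3 + 5*8)**2/16 = -9768 + (-3 + 40)**2/16 = -9768 + (1/16)*37**2 = -9768 + (1/16)*1369 = -9768 + 1369/16 = -154919/16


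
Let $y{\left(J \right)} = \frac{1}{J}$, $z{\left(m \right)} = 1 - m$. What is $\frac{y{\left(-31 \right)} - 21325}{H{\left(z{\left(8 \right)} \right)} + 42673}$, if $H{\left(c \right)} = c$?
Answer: $- \frac{25426}{50871} \approx -0.49981$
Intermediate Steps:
$\frac{y{\left(-31 \right)} - 21325}{H{\left(z{\left(8 \right)} \right)} + 42673} = \frac{\frac{1}{-31} - 21325}{\left(1 - 8\right) + 42673} = \frac{- \frac{1}{31} - 21325}{\left(1 - 8\right) + 42673} = - \frac{661076}{31 \left(-7 + 42673\right)} = - \frac{661076}{31 \cdot 42666} = \left(- \frac{661076}{31}\right) \frac{1}{42666} = - \frac{25426}{50871}$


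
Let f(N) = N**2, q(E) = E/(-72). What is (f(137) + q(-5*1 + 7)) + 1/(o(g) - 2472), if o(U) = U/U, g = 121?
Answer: 1669612657/88956 ≈ 18769.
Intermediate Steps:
q(E) = -E/72 (q(E) = E*(-1/72) = -E/72)
o(U) = 1
(f(137) + q(-5*1 + 7)) + 1/(o(g) - 2472) = (137**2 - (-5*1 + 7)/72) + 1/(1 - 2472) = (18769 - (-5 + 7)/72) + 1/(-2471) = (18769 - 1/72*2) - 1/2471 = (18769 - 1/36) - 1/2471 = 675683/36 - 1/2471 = 1669612657/88956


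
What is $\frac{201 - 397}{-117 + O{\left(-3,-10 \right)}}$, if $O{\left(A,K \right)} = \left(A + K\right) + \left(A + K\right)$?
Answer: $\frac{196}{143} \approx 1.3706$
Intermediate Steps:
$O{\left(A,K \right)} = 2 A + 2 K$
$\frac{201 - 397}{-117 + O{\left(-3,-10 \right)}} = \frac{201 - 397}{-117 + \left(2 \left(-3\right) + 2 \left(-10\right)\right)} = - \frac{196}{-117 - 26} = - \frac{196}{-143} = \left(-196\right) \left(- \frac{1}{143}\right) = \frac{196}{143}$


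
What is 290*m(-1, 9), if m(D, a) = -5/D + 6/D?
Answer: -290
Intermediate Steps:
m(D, a) = 1/D
290*m(-1, 9) = 290/(-1) = 290*(-1) = -290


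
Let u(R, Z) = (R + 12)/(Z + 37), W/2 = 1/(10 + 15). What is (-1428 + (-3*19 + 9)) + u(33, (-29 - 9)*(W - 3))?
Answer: -606511/411 ≈ -1475.7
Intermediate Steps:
W = 2/25 (W = 2/(10 + 15) = 2/25 ≈ 0.080000)
u(R, Z) = (12 + R)/(37 + Z)
(-1428 + (-3*19 + 9)) + u(33, (-29 - 9)*(W - 3)) = (-1428 + (-3*19 + 9)) + (12 + 33)/(37 + (-29 - 9)*(2/25 - 3)) = (-1428 + (-57 + 9)) + 45/(37 - 38*(-73/25)) = (-1428 - 48) + 45/(37 + 2774/25) = -1476 + 45/(3699/25) = -1476 + (25/3699)*45 = -1476 + 125/411 = -606511/411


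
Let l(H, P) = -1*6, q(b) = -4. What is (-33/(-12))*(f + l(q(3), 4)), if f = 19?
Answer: 143/4 ≈ 35.750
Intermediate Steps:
l(H, P) = -6
(-33/(-12))*(f + l(q(3), 4)) = (-33/(-12))*(19 - 6) = -33*(-1/12)*13 = (11/4)*13 = 143/4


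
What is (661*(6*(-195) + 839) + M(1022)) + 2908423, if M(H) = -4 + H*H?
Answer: 3734112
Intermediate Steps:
M(H) = -4 + H²
(661*(6*(-195) + 839) + M(1022)) + 2908423 = (661*(6*(-195) + 839) + (-4 + 1022²)) + 2908423 = (661*(-1170 + 839) + (-4 + 1044484)) + 2908423 = (661*(-331) + 1044480) + 2908423 = (-218791 + 1044480) + 2908423 = 825689 + 2908423 = 3734112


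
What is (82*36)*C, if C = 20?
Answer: 59040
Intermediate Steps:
(82*36)*C = (82*36)*20 = 2952*20 = 59040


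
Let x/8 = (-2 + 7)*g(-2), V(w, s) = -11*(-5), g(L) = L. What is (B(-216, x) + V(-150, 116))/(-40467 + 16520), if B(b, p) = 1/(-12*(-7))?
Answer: -4621/2011548 ≈ -0.0022972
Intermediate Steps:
V(w, s) = 55
x = -80 (x = 8*((-2 + 7)*(-2)) = 8*(5*(-2)) = 8*(-10) = -80)
B(b, p) = 1/84
(B(-216, x) + V(-150, 116))/(-40467 + 16520) = (1/84 + 55)/(-40467 + 16520) = (4621/84)/(-23947) = (4621/84)*(-1/23947) = -4621/2011548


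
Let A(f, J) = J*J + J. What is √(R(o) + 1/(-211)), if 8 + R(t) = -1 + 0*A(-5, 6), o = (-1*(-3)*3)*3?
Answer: 10*I*√4009/211 ≈ 3.0008*I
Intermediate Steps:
A(f, J) = J + J² (A(f, J) = J² + J = J + J²)
o = 27 (o = (3*3)*3 = 9*3 = 27)
R(t) = -9 (R(t) = -8 + (-1 + 0*(6*(1 + 6))) = -8 + (-1 + 0*(6*7)) = -8 + (-1 + 0*42) = -8 + (-1 + 0) = -8 - 1 = -9)
√(R(o) + 1/(-211)) = √(-9 + 1/(-211)) = √(-9 - 1/211) = √(-1900/211) = 10*I*√4009/211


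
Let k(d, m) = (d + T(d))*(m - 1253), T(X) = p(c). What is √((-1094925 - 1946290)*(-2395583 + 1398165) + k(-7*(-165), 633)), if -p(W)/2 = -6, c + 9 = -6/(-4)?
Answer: √3033361859330 ≈ 1.7417e+6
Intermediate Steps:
c = -15/2 (c = -9 - 6/(-4) = -9 - 6*(-¼) = -9 + 3/2 = -15/2 ≈ -7.5000)
p(W) = 12 (p(W) = -2*(-6) = 12)
T(X) = 12
k(d, m) = (-1253 + m)*(12 + d) (k(d, m) = (d + 12)*(m - 1253) = (12 + d)*(-1253 + m) = (-1253 + m)*(12 + d))
√((-1094925 - 1946290)*(-2395583 + 1398165) + k(-7*(-165), 633)) = √((-1094925 - 1946290)*(-2395583 + 1398165) + (-15036 - (-8771)*(-165) + 12*633 - 7*(-165)*633)) = √(-3041215*(-997418) + (-15036 - 1253*1155 + 7596 + 1155*633)) = √(3033362582870 + (-15036 - 1447215 + 7596 + 731115)) = √(3033362582870 - 723540) = √3033361859330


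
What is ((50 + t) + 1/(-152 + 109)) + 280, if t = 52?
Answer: 16425/43 ≈ 381.98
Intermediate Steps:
((50 + t) + 1/(-152 + 109)) + 280 = ((50 + 52) + 1/(-152 + 109)) + 280 = (102 + 1/(-43)) + 280 = (102 - 1/43) + 280 = 4385/43 + 280 = 16425/43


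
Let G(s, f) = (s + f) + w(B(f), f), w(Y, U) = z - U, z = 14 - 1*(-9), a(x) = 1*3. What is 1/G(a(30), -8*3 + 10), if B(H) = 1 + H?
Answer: 1/26 ≈ 0.038462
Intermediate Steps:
a(x) = 3
z = 23 (z = 14 + 9 = 23)
w(Y, U) = 23 - U
G(s, f) = 23 + s (G(s, f) = (s + f) + (23 - f) = (f + s) + (23 - f) = 23 + s)
1/G(a(30), -8*3 + 10) = 1/(23 + 3) = 1/26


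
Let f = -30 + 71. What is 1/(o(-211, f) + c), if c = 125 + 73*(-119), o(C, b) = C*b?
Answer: -1/17213 ≈ -5.8096e-5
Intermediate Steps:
f = 41
c = -8562 (c = 125 - 8687 = -8562)
1/(o(-211, f) + c) = 1/(-211*41 - 8562) = 1/(-8651 - 8562) = 1/(-17213) = -1/17213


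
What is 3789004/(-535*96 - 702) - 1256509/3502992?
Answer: -741014837307/10131820528 ≈ -73.137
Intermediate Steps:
3789004/(-535*96 - 702) - 1256509/3502992 = 3789004/(-51360 - 702) - 1256509*1/3502992 = 3789004/(-52062) - 1256509/3502992 = 3789004*(-1/52062) - 1256509/3502992 = -1894502/26031 - 1256509/3502992 = -741014837307/10131820528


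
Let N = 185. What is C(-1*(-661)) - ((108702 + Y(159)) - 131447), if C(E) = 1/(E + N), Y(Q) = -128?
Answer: 19350559/846 ≈ 22873.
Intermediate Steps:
C(E) = 1/(185 + E) (C(E) = 1/(E + 185) = 1/(185 + E))
C(-1*(-661)) - ((108702 + Y(159)) - 131447) = 1/(185 - 1*(-661)) - ((108702 - 128) - 131447) = 1/(185 + 661) - (108574 - 131447) = 1/846 - 1*(-22873) = 1/846 + 22873 = 19350559/846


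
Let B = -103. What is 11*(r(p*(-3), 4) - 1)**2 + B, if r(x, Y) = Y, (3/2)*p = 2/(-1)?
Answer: -4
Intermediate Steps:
p = -4/3 (p = 2*(2/(-1))/3 = 2*(2*(-1))/3 = (2/3)*(-2) = -4/3 ≈ -1.3333)
11*(r(p*(-3), 4) - 1)**2 + B = 11*(4 - 1)**2 - 103 = 11*3**2 - 103 = 11*9 - 103 = 99 - 103 = -4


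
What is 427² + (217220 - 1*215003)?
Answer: 184546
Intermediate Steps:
427² + (217220 - 1*215003) = 182329 + (217220 - 215003) = 182329 + 2217 = 184546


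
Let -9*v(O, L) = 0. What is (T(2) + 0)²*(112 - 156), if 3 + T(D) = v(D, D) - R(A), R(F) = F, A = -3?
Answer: 0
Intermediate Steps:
v(O, L) = 0 (v(O, L) = -⅑*0 = 0)
T(D) = 0 (T(D) = -3 + (0 - 1*(-3)) = -3 + (0 + 3) = -3 + 3 = 0)
(T(2) + 0)²*(112 - 156) = (0 + 0)²*(112 - 156) = 0²*(-44) = 0*(-44) = 0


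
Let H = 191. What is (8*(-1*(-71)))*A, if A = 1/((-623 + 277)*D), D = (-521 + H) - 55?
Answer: 284/66605 ≈ 0.0042639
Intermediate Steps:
D = -385 (D = (-521 + 191) - 55 = -330 - 55 = -385)
A = 1/133210 (A = 1/((-623 + 277)*(-385)) = -1/385/(-346) = -1/346*(-1/385) = 1/133210 ≈ 7.5069e-6)
(8*(-1*(-71)))*A = (8*(-1*(-71)))*(1/133210) = (8*71)*(1/133210) = 568*(1/133210) = 284/66605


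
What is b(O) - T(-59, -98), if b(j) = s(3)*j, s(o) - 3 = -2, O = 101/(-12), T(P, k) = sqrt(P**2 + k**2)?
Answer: -101/12 - sqrt(13085) ≈ -122.81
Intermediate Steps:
O = -101/12 (O = 101*(-1/12) = -101/12 ≈ -8.4167)
s(o) = 1 (s(o) = 3 - 2 = 1)
b(j) = j (b(j) = 1*j = j)
b(O) - T(-59, -98) = -101/12 - sqrt((-59)**2 + (-98)**2) = -101/12 - sqrt(3481 + 9604) = -101/12 - sqrt(13085)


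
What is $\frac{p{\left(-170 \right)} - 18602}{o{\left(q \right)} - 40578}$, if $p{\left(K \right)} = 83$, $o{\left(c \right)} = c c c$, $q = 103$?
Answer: $- \frac{18519}{1052149} \approx -0.017601$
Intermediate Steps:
$o{\left(c \right)} = c^{3}$ ($o{\left(c \right)} = c^{2} c = c^{3}$)
$\frac{p{\left(-170 \right)} - 18602}{o{\left(q \right)} - 40578} = \frac{83 - 18602}{103^{3} - 40578} = - \frac{18519}{1092727 - 40578} = - \frac{18519}{1052149}$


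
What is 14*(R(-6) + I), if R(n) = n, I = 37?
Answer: 434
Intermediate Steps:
14*(R(-6) + I) = 14*(-6 + 37) = 14*31 = 434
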